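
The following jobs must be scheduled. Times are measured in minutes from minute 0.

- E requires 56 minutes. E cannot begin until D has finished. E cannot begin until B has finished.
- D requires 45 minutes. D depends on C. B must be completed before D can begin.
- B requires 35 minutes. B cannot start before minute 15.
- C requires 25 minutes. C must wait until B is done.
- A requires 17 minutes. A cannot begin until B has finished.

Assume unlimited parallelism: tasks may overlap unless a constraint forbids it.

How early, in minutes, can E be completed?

After its own release at minute 15, B can start at minute 15 and finishes at minute 50.
After B (finishes minute 50), C can start at minute 50 and finishes at minute 75.
D needs all of C (finishes minute 75); B (finishes minute 50). That puts its earliest start at minute 75; it finishes at 75 + 45 = minute 120.
For E: D (finishes minute 120); B (finishes minute 50). Taking the maximum gives a start of minute 120, and it finishes at 120 + 56 = minute 176.

176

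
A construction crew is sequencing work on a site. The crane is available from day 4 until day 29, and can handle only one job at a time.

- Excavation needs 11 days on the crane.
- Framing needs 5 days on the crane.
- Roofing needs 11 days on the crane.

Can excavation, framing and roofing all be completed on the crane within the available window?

The crane window is 29 − 4 = 25 days.
Running back to back, the jobs need 11 + 5 + 11 = 27 days on the crane.
Since 27 > 25, they cannot all fit.

No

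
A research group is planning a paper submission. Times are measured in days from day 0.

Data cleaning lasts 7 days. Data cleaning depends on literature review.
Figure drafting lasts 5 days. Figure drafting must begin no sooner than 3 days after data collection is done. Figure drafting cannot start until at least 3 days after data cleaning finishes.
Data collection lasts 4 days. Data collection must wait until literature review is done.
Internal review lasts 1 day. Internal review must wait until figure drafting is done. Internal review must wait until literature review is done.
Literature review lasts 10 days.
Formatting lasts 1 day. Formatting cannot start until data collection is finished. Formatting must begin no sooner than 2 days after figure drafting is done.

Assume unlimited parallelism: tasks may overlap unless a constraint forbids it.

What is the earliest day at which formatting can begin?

Literature review has no prerequisites, so it starts at day 0 and finishes at day 10.
After literature review (finishes day 10), data cleaning can start at day 10 and finishes at day 17.
After literature review (finishes day 10), data collection can start at day 10 and finishes at day 14.
Figure drafting needs all of data collection (finishes day 14, plus 3-day gap → day 17); data cleaning (finishes day 17, plus 3-day gap → day 20). That puts its earliest start at day 20; it finishes at 20 + 5 = day 25.
Formatting waits on data collection (finishes day 14); figure drafting (finishes day 25, plus 2-day gap → day 27). The latest of these is day 27, which is the earliest formatting can start.

27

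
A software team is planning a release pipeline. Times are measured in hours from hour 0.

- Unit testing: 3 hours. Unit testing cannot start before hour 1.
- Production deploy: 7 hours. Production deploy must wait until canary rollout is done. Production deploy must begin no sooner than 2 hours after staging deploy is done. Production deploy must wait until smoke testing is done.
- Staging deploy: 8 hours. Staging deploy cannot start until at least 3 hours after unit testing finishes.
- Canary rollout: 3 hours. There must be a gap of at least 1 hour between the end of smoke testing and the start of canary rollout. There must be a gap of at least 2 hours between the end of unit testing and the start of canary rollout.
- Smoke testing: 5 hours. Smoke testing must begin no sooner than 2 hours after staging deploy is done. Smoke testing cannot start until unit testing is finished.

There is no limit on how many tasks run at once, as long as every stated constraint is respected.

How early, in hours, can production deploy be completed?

After its own release at hour 1, unit testing can start at hour 1 and finishes at hour 4.
Staging deploy cannot begin until unit testing (finishes hour 4, plus 3-hour gap → hour 7). It runs from hour 7 to 7 + 8 = hour 15.
Smoke testing needs all of staging deploy (finishes hour 15, plus 2-hour gap → hour 17); unit testing (finishes hour 4). That puts its earliest start at hour 17; it finishes at 17 + 5 = hour 22.
Canary rollout needs all of smoke testing (finishes hour 22, plus 1-hour gap → hour 23); unit testing (finishes hour 4, plus 2-hour gap → hour 6). That puts its earliest start at hour 23; it finishes at 23 + 3 = hour 26.
For production deploy: canary rollout (finishes hour 26); staging deploy (finishes hour 15, plus 2-hour gap → hour 17); smoke testing (finishes hour 22). Taking the maximum gives a start of hour 26, and it finishes at 26 + 7 = hour 33.

33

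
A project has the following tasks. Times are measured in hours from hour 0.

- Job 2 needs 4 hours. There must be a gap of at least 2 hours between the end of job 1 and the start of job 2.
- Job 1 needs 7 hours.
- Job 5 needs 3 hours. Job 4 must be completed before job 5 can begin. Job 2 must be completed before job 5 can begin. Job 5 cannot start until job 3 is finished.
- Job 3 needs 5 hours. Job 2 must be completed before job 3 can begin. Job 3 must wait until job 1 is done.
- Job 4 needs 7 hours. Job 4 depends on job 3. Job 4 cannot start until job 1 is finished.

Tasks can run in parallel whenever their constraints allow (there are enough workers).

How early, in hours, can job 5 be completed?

28

Job 1 can start immediately at hour 0; it finishes at hour 7.
Job 2 waits on job 1 (finishes hour 7, plus 2-hour gap → hour 9), so it starts at hour 9 and finishes at 9 + 4 = hour 13.
Job 3 needs all of job 2 (finishes hour 13); job 1 (finishes hour 7). That puts its earliest start at hour 13; it finishes at 13 + 5 = hour 18.
Job 4 has to wait for job 3 (finishes hour 18); job 1 (finishes hour 7). The latest of these is hour 18, so job 4 runs hour 18 to 18 + 7 = hour 25.
Job 5 has to wait for job 4 (finishes hour 25); job 2 (finishes hour 13); job 3 (finishes hour 18). The latest of these is hour 25, so job 5 runs hour 25 to 25 + 3 = hour 28.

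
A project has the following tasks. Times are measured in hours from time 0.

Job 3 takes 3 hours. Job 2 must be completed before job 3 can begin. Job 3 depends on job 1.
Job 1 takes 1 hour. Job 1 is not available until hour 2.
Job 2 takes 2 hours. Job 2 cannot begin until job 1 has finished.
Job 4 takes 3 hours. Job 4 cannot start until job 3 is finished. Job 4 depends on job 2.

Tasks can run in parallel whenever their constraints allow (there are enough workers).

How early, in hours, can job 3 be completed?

Job 1 waits on its own release at hour 2, so it starts at hour 2 and finishes at 2 + 1 = hour 3.
After job 1 (finishes hour 3), job 2 can start at hour 3 and finishes at hour 5.
Job 3 has to wait for job 2 (finishes hour 5); job 1 (finishes hour 3). The latest of these is hour 5, so job 3 runs hour 5 to 5 + 3 = hour 8.

8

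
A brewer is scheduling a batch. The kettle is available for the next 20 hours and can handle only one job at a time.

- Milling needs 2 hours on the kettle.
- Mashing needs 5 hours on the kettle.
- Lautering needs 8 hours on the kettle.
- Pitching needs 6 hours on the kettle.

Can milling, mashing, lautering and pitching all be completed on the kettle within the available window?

No

Running back to back, the jobs need 2 + 5 + 8 + 6 = 21 hours on the kettle.
Since 21 > 20, they cannot all fit.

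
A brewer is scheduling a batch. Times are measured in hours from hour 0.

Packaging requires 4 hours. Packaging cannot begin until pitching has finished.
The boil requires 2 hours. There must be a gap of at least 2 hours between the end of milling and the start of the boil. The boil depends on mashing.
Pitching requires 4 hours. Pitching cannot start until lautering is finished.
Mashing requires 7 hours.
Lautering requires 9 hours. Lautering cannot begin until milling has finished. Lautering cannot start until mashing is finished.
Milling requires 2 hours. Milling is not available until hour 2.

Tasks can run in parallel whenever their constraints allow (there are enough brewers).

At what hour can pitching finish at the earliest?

20

Mashing has no prerequisites, so it starts at hour 0 and finishes at hour 7.
After its own release at hour 2, milling can start at hour 2 and finishes at hour 4.
Lautering cannot start until milling (finishes hour 4); mashing (finishes hour 7). The controlling bound is hour 7, so lautering finishes at 7 + 9 = hour 16.
Pitching waits on lautering (finishes hour 16), so it starts at hour 16 and finishes at 16 + 4 = hour 20.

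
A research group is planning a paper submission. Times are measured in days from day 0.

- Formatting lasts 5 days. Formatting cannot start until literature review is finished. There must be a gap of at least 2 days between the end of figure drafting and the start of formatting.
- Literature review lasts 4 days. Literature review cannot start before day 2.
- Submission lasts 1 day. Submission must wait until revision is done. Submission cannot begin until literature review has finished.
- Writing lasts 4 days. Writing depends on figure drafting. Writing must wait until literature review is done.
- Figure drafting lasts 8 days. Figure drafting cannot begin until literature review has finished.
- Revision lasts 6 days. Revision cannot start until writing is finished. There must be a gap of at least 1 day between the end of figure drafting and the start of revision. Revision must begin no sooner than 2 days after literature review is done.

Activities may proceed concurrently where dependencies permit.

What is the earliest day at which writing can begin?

Literature review cannot begin until its own release at day 2. It runs from day 2 to 2 + 4 = day 6.
Figure drafting cannot begin until literature review (finishes day 6). It runs from day 6 to 6 + 8 = day 14.
Writing waits on figure drafting (finishes day 14); literature review (finishes day 6). The latest of these is day 14, which is the earliest writing can start.

14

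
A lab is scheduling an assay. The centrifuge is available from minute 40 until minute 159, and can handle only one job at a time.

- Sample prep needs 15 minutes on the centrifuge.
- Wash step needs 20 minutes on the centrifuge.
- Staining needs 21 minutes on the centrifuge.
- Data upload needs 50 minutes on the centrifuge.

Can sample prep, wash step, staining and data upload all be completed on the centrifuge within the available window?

Yes

The centrifuge window is 159 − 40 = 119 minutes.
Running back to back, the jobs need 15 + 20 + 21 + 50 = 106 minutes on the centrifuge.
Since 106 ≤ 119, they fit within the window.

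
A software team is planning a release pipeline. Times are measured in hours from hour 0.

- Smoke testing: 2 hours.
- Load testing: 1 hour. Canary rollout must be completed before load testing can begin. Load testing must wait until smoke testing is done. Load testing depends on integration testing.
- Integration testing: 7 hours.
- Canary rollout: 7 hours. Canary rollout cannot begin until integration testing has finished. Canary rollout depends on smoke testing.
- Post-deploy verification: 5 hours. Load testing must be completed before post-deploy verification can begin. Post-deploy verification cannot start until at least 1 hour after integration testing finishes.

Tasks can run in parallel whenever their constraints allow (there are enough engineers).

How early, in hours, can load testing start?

Smoke testing can start immediately at hour 0; it finishes at hour 2.
Integration testing has no prerequisites, so it starts at hour 0 and finishes at hour 7.
Canary rollout cannot start until integration testing (finishes hour 7); smoke testing (finishes hour 2). The controlling bound is hour 7, so canary rollout finishes at 7 + 7 = hour 14.
Load testing waits on canary rollout (finishes hour 14); smoke testing (finishes hour 2); integration testing (finishes hour 7). The latest of these is hour 14, which is the earliest load testing can start.

14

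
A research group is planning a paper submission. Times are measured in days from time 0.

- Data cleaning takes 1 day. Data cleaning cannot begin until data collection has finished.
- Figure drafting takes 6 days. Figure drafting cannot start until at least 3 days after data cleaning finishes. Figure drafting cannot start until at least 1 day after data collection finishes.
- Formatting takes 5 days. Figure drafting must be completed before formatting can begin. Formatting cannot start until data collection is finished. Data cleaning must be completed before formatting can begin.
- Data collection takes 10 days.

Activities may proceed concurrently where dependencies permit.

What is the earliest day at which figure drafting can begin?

Data collection has no prerequisites, so it starts at day 0 and finishes at day 10.
After data collection (finishes day 10), data cleaning can start at day 10 and finishes at day 11.
Figure drafting waits on data cleaning (finishes day 11, plus 3-day gap → day 14); data collection (finishes day 10, plus 1-day gap → day 11). The latest of these is day 14, which is the earliest figure drafting can start.

14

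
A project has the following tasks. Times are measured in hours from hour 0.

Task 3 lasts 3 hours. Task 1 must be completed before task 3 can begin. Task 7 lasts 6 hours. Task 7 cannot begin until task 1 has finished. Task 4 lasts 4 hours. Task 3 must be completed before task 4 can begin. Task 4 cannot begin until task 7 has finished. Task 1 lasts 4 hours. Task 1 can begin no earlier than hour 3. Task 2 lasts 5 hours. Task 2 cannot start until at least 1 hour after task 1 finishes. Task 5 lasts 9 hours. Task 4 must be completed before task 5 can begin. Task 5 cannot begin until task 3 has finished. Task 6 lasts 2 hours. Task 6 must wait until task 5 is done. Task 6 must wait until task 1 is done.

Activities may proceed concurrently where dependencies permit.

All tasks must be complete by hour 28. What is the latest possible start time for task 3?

Task 6 has no dependents, so it just needs to finish by hour 28. Starting by 28 − 2 = hour 26 achieves that.
Task 5 has to be done before task 6 (must start by hour 26). That means finishing by hour 26, i.e. starting by 26 − 9 = hour 17.
Task 4 must finish before task 5 (must start by hour 17). With a 4-hour duration, task 4 must start by 17 − 4 = hour 13.
Task 3 must finish in time for task 4 (must start by hour 13); task 5 (must start by hour 17). The tightest is hour 13, so task 3 must start by 13 − 3 = hour 10.

10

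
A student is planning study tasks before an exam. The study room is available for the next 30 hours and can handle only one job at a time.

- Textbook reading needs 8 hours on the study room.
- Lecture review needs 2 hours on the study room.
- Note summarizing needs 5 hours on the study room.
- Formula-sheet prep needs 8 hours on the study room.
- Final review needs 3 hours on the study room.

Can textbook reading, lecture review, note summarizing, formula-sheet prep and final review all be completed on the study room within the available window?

Running back to back, the jobs need 8 + 2 + 5 + 8 + 3 = 26 hours on the study room.
Since 26 ≤ 30, they fit within the window.

Yes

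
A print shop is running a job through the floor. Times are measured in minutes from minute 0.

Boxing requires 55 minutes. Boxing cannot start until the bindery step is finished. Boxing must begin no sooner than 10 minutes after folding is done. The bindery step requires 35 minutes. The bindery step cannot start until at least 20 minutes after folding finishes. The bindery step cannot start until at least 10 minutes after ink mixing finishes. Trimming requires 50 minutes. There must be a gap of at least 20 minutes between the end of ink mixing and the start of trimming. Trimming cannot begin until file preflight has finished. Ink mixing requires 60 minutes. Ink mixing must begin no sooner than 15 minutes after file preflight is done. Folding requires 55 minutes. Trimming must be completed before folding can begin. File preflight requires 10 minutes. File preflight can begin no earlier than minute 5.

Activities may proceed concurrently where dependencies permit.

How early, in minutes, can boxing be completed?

325

File preflight waits on its own release at minute 5, so it starts at minute 5 and finishes at 5 + 10 = minute 15.
Ink mixing cannot begin until file preflight (finishes minute 15, plus 15-minute gap → minute 30). It runs from minute 30 to 30 + 60 = minute 90.
Trimming has to wait for ink mixing (finishes minute 90, plus 20-minute gap → minute 110); file preflight (finishes minute 15). The latest of these is minute 110, so trimming runs minute 110 to 110 + 50 = minute 160.
Folding waits on trimming (finishes minute 160), so it starts at minute 160 and finishes at 160 + 55 = minute 215.
The bindery step has to wait for folding (finishes minute 215, plus 20-minute gap → minute 235); ink mixing (finishes minute 90, plus 10-minute gap → minute 100). The latest of these is minute 235, so the bindery step runs minute 235 to 235 + 35 = minute 270.
For boxing: the bindery step (finishes minute 270); folding (finishes minute 215, plus 10-minute gap → minute 225). Taking the maximum gives a start of minute 270, and it finishes at 270 + 55 = minute 325.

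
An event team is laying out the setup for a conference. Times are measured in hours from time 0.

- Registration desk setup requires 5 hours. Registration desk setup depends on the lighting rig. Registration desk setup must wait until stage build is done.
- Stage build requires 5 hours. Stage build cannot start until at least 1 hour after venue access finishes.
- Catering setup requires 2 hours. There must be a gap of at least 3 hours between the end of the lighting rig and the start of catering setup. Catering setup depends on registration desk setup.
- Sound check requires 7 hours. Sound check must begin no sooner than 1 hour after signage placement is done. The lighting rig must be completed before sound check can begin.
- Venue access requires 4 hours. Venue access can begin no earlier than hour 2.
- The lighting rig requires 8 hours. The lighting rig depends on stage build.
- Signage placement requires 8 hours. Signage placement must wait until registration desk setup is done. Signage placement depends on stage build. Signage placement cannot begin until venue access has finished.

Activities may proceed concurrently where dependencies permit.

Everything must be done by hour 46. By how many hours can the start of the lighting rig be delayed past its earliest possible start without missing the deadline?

After its own release at hour 2, venue access can start at hour 2 and finishes at hour 6.
Stage build waits on venue access (finishes hour 6, plus 1-hour gap → hour 7), so it starts at hour 7 and finishes at 7 + 5 = hour 12.
After stage build (finishes hour 12), the lighting rig can start at hour 12 and finishes at hour 20.

Working backward from the deadline:
Sound check must finish by hour 46; it takes 7 hours, so it must start by 46 − 7 = hour 39.
Signage placement has to be done before sound check (must start by hour 39, minus 1-hour gap → hour 38). That means finishing by hour 38, i.e. starting by 38 − 8 = hour 30.
To finish by hour 46, catering setup (duration 2) must start no later than hour 44.
Registration desk setup feeds signage placement (must start by hour 30); catering setup (must start by hour 44). Taking the minimum, registration desk setup must finish by hour 30 and start by 30 − 5 = hour 25.
The lighting rig must finish in time for registration desk setup (must start by hour 25); catering setup (must start by hour 44, minus 3-hour gap → hour 41); sound check (must start by hour 39). The tightest is hour 25, so the lighting rig must start by 25 − 8 = hour 17.
So the lighting rig can start as early as hour 12 and as late as hour 17, giving 17 − 12 = 5 hours of slack.

5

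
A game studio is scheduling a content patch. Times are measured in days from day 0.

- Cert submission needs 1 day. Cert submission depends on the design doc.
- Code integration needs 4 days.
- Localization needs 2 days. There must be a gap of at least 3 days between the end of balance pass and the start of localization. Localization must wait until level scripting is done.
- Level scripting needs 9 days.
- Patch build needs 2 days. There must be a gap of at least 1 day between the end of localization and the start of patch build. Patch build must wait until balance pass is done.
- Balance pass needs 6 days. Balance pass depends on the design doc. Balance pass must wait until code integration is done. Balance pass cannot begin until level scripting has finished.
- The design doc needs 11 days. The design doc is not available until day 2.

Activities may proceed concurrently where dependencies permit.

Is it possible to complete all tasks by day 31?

Code integration can start immediately at day 0; it finishes at day 4.
Level scripting can start immediately at day 0; it finishes at day 9.
After its own release at day 2, the design doc can start at day 2 and finishes at day 13.
Cert submission cannot begin until the design doc (finishes day 13). It runs from day 13 to 13 + 1 = day 14.
Balance pass needs all of the design doc (finishes day 13); code integration (finishes day 4); level scripting (finishes day 9). That puts its earliest start at day 13; it finishes at 13 + 6 = day 19.
Localization needs all of balance pass (finishes day 19, plus 3-day gap → day 22); level scripting (finishes day 9). That puts its earliest start at day 22; it finishes at 22 + 2 = day 24.
Patch build needs all of localization (finishes day 24, plus 1-day gap → day 25); balance pass (finishes day 19). That puts its earliest start at day 25; it finishes at 25 + 2 = day 27.
Every task is finished by day 27, which is no later than the deadline of 31, so the schedule is feasible.

Yes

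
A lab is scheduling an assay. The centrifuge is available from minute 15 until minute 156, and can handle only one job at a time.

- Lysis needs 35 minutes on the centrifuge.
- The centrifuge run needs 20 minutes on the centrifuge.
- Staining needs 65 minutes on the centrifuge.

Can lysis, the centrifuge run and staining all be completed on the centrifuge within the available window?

Yes

The centrifuge window is 156 − 15 = 141 minutes.
Running back to back, the jobs need 35 + 20 + 65 = 120 minutes on the centrifuge.
Since 120 ≤ 141, they fit within the window.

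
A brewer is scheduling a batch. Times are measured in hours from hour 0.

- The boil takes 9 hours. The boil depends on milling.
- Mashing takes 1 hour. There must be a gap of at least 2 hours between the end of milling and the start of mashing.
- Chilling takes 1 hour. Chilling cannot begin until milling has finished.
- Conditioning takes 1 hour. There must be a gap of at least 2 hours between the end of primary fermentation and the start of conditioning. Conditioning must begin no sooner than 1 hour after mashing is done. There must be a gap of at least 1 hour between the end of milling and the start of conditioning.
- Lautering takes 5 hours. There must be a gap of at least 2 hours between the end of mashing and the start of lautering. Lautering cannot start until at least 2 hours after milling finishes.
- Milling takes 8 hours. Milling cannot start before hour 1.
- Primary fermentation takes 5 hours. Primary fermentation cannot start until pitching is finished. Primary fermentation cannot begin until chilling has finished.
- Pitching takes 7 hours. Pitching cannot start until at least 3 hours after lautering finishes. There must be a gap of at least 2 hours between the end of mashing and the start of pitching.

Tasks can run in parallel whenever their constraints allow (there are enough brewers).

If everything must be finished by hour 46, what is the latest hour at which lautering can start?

23

To finish by hour 46, conditioning (duration 1) must start no later than hour 45.
Primary fermentation feeds into conditioning (must start by hour 45, minus 2-hour gap → hour 43); so primary fermentation must finish by hour 43 and therefore start by hour 38.
Pitching must finish before primary fermentation (must start by hour 38). With a 7-hour duration, pitching must start by 38 − 7 = hour 31.
Lautering has to be done before pitching (must start by hour 31, minus 3-hour gap → hour 28). That means finishing by hour 28, i.e. starting by 28 − 5 = hour 23.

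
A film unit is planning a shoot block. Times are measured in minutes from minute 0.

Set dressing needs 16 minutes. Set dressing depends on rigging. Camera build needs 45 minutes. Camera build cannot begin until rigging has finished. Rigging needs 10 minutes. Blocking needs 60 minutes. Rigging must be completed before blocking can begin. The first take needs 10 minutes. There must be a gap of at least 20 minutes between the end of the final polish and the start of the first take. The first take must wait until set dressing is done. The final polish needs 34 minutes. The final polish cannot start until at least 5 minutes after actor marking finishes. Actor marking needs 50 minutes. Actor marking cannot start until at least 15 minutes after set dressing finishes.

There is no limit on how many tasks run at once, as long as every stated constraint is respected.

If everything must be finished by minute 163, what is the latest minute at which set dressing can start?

13

The first take must finish by minute 163; it takes 10 minutes, so it must start by 163 − 10 = minute 153.
The final polish feeds into the first take (must start by minute 153, minus 20-minute gap → minute 133); so the final polish must finish by minute 133 and therefore start by minute 99.
Actor marking must finish before the final polish (must start by minute 99, minus 5-minute gap → minute 94). With a 50-minute duration, actor marking must start by 94 − 50 = minute 44.
Set dressing must finish in time for actor marking (must start by minute 44, minus 15-minute gap → minute 29); the first take (must start by minute 153). The tightest is minute 29, so set dressing must start by 29 − 16 = minute 13.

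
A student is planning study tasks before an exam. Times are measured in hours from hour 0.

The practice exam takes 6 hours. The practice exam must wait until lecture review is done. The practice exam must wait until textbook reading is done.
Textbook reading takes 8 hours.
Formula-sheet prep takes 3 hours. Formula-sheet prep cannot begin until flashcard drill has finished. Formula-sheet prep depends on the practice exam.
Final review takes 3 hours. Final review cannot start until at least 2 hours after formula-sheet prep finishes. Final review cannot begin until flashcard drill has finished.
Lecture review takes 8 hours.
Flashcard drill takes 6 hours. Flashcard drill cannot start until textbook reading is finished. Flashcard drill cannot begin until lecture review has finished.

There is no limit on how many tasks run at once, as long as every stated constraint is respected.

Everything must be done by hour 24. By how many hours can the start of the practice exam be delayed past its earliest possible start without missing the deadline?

2

Lecture review has no prerequisites, so it starts at hour 0 and finishes at hour 8.
Nothing blocks textbook reading, so it runs from hour 0 to hour 8.
The practice exam cannot start until lecture review (finishes hour 8); textbook reading (finishes hour 8). The controlling bound is hour 8, so the practice exam finishes at 8 + 6 = hour 14.

Working backward from the deadline:
Nothing follows final review; the deadline of hour 24 is its only limit. It must start by 24 − 3 = hour 21.
Since final review (must start by hour 21, minus 2-hour gap → hour 19) depends on it, formula-sheet prep must finish by hour 19. Backing off its 3-hour duration gives a latest start of hour 16.
Since formula-sheet prep (must start by hour 16) depends on it, the practice exam must finish by hour 16. Backing off its 6-hour duration gives a latest start of hour 10.
So the practice exam can start as early as hour 8 and as late as hour 10, giving 10 − 8 = 2 hours of slack.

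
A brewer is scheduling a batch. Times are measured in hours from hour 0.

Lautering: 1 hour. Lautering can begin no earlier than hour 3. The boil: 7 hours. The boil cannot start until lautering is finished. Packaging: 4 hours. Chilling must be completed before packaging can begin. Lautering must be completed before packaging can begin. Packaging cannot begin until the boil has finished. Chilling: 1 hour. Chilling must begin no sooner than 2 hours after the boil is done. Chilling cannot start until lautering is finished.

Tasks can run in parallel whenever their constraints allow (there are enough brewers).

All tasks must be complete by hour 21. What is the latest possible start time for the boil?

Packaging must finish by hour 21; it takes 4 hours, so it must start by 21 − 4 = hour 17.
Chilling has to be done before packaging (must start by hour 17). That means finishing by hour 17, i.e. starting by 17 − 1 = hour 16.
For the boil: chilling (must start by hour 16, minus 2-hour gap → hour 14); packaging (must start by hour 17). The most restrictive is hour 14; with a 7-hour duration, the boil must start by hour 7.

7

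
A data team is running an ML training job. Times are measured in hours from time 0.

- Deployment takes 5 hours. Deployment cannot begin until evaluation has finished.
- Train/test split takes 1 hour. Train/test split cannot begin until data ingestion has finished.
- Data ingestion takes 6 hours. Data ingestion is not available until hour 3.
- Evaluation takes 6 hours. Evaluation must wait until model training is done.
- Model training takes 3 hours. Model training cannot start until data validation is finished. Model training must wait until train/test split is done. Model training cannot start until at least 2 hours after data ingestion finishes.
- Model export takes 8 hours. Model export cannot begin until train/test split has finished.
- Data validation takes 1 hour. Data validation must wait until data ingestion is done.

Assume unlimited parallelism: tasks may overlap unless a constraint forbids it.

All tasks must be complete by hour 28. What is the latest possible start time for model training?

Nothing follows deployment; the deadline of hour 28 is its only limit. It must start by 28 − 5 = hour 23.
Evaluation must finish before deployment (must start by hour 23). With a 6-hour duration, evaluation must start by 23 − 6 = hour 17.
Since evaluation (must start by hour 17) depends on it, model training must finish by hour 17. Backing off its 3-hour duration gives a latest start of hour 14.

14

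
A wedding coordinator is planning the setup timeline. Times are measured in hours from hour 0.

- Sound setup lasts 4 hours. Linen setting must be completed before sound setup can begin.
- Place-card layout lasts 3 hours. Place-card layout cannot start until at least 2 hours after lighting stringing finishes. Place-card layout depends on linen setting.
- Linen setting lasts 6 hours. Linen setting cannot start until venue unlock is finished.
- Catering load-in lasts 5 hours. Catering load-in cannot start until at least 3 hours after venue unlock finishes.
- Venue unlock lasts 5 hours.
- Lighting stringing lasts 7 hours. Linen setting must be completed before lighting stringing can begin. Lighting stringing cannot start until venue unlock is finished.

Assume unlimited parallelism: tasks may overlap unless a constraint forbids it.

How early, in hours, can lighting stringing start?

11

Venue unlock has no prerequisites, so it starts at hour 0 and finishes at hour 5.
Linen setting cannot begin until venue unlock (finishes hour 5). It runs from hour 5 to 5 + 6 = hour 11.
Lighting stringing waits on linen setting (finishes hour 11); venue unlock (finishes hour 5). The latest of these is hour 11, which is the earliest lighting stringing can start.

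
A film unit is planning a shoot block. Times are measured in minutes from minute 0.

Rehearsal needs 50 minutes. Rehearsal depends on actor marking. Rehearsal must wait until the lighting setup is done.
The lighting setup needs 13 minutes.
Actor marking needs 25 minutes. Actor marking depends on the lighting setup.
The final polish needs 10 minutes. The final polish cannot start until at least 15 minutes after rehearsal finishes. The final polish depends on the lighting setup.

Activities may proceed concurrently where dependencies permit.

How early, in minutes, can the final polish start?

103

The lighting setup has no prerequisites, so it starts at minute 0 and finishes at minute 13.
After the lighting setup (finishes minute 13), actor marking can start at minute 13 and finishes at minute 38.
For rehearsal: actor marking (finishes minute 38); the lighting setup (finishes minute 13). Taking the maximum gives a start of minute 38, and it finishes at 38 + 50 = minute 88.
The final polish waits on rehearsal (finishes minute 88, plus 15-minute gap → minute 103); the lighting setup (finishes minute 13). The latest of these is minute 103, which is the earliest the final polish can start.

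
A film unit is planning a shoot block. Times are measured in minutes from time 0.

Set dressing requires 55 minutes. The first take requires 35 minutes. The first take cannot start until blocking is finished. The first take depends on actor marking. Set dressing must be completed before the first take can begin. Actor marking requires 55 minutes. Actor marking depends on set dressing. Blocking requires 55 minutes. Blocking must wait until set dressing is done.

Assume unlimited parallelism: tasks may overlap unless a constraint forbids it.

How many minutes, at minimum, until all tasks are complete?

145

Nothing blocks set dressing, so it runs from minute 0 to minute 55.
After set dressing (finishes minute 55), actor marking can start at minute 55 and finishes at minute 110.
Blocking cannot begin until set dressing (finishes minute 55). It runs from minute 55 to 55 + 55 = minute 110.
The first take needs all of blocking (finishes minute 110); actor marking (finishes minute 110); set dressing (finishes minute 55). That puts its earliest start at minute 110; it finishes at 110 + 35 = minute 145.
All tasks are finished once the last one completes. Finish times: Set dressing at 55, Blocking at 110, Actor marking at 110, The first take at 145. The latest is minute 145.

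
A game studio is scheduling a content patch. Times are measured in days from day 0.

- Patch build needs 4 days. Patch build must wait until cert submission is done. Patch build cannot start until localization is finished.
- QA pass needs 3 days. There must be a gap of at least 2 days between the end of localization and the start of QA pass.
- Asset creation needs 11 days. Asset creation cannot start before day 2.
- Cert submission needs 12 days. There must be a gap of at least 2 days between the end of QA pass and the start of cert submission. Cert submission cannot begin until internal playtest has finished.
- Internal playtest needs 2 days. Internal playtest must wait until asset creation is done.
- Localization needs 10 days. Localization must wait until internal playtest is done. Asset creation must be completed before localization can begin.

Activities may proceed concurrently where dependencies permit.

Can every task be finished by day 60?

Asset creation waits on its own release at day 2, so it starts at day 2 and finishes at 2 + 11 = day 13.
Internal playtest cannot begin until asset creation (finishes day 13). It runs from day 13 to 13 + 2 = day 15.
Localization has to wait for internal playtest (finishes day 15); asset creation (finishes day 13). The latest of these is day 15, so localization runs day 15 to 15 + 10 = day 25.
QA pass waits on localization (finishes day 25, plus 2-day gap → day 27), so it starts at day 27 and finishes at 27 + 3 = day 30.
For cert submission: QA pass (finishes day 30, plus 2-day gap → day 32); internal playtest (finishes day 15). Taking the maximum gives a start of day 32, and it finishes at 32 + 12 = day 44.
For patch build: cert submission (finishes day 44); localization (finishes day 25). Taking the maximum gives a start of day 44, and it finishes at 44 + 4 = day 48.
Every task is finished by day 48, which is no later than the deadline of 60, so the schedule is feasible.

Yes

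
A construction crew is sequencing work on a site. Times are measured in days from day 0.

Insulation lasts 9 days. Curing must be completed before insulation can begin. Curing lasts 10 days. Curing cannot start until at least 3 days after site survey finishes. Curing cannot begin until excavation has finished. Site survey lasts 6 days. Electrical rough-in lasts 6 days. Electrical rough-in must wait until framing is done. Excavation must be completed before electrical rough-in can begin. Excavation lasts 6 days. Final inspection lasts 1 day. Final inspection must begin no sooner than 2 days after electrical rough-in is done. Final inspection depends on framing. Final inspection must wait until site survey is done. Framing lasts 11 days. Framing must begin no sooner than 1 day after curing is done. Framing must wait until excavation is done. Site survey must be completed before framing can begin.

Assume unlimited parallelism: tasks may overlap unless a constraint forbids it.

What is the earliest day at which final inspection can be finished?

Excavation has no prerequisites, so it starts at day 0 and finishes at day 6.
Nothing blocks site survey, so it runs from day 0 to day 6.
Curing needs all of site survey (finishes day 6, plus 3-day gap → day 9); excavation (finishes day 6). That puts its earliest start at day 9; it finishes at 9 + 10 = day 19.
For framing: curing (finishes day 19, plus 1-day gap → day 20); excavation (finishes day 6); site survey (finishes day 6). Taking the maximum gives a start of day 20, and it finishes at 20 + 11 = day 31.
Electrical rough-in cannot start until framing (finishes day 31); excavation (finishes day 6). The controlling bound is day 31, so electrical rough-in finishes at 31 + 6 = day 37.
Final inspection has to wait for electrical rough-in (finishes day 37, plus 2-day gap → day 39); framing (finishes day 31); site survey (finishes day 6). The latest of these is day 39, so final inspection runs day 39 to 39 + 1 = day 40.

40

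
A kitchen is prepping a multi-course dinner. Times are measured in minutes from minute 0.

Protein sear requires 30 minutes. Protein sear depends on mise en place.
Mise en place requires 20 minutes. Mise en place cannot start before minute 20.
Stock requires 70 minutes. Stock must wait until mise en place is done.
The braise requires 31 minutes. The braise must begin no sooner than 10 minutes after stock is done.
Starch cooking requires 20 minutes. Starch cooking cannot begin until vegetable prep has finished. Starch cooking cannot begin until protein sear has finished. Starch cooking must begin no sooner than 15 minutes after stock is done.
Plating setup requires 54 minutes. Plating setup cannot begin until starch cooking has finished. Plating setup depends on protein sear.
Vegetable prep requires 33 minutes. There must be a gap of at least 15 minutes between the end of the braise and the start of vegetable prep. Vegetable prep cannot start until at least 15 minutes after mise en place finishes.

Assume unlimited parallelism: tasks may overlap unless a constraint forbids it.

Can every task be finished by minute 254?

No

Mise en place cannot begin until its own release at minute 20. It runs from minute 20 to 20 + 20 = minute 40.
Protein sear cannot begin until mise en place (finishes minute 40). It runs from minute 40 to 40 + 30 = minute 70.
Stock waits on mise en place (finishes minute 40), so it starts at minute 40 and finishes at 40 + 70 = minute 110.
The braise waits on stock (finishes minute 110, plus 10-minute gap → minute 120), so it starts at minute 120 and finishes at 120 + 31 = minute 151.
For vegetable prep: the braise (finishes minute 151, plus 15-minute gap → minute 166); mise en place (finishes minute 40, plus 15-minute gap → minute 55). Taking the maximum gives a start of minute 166, and it finishes at 166 + 33 = minute 199.
Starch cooking needs all of vegetable prep (finishes minute 199); protein sear (finishes minute 70); stock (finishes minute 110, plus 15-minute gap → minute 125). That puts its earliest start at minute 199; it finishes at 199 + 20 = minute 219.
Plating setup needs all of starch cooking (finishes minute 219); protein sear (finishes minute 70). That puts its earliest start at minute 219; it finishes at 219 + 54 = minute 273.
The earliest everything can be done is minute 273, which is after the deadline of 254, so it is not possible.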